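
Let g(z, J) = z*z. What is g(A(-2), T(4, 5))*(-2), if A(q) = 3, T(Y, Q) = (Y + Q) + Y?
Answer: -18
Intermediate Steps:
T(Y, Q) = Q + 2*Y (T(Y, Q) = (Q + Y) + Y = Q + 2*Y)
g(z, J) = z²
g(A(-2), T(4, 5))*(-2) = 3²*(-2) = 9*(-2) = -18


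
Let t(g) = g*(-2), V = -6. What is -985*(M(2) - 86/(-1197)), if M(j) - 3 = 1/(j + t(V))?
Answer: -1058875/342 ≈ -3096.1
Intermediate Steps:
t(g) = -2*g
M(j) = 3 + 1/(12 + j) (M(j) = 3 + 1/(j - 2*(-6)) = 3 + 1/(j + 12) = 3 + 1/(12 + j))
-985*(M(2) - 86/(-1197)) = -985*((37 + 3*2)/(12 + 2) - 86/(-1197)) = -985*((37 + 6)/14 - 86*(-1/1197)) = -985*((1/14)*43 + 86/1197) = -985*(43/14 + 86/1197) = -985*1075/342 = -1058875/342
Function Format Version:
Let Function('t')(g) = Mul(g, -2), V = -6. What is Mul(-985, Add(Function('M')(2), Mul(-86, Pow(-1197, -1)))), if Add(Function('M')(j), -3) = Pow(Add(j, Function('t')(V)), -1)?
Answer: Rational(-1058875, 342) ≈ -3096.1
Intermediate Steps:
Function('t')(g) = Mul(-2, g)
Function('M')(j) = Add(3, Pow(Add(12, j), -1)) (Function('M')(j) = Add(3, Pow(Add(j, Mul(-2, -6)), -1)) = Add(3, Pow(Add(j, 12), -1)) = Add(3, Pow(Add(12, j), -1)))
Mul(-985, Add(Function('M')(2), Mul(-86, Pow(-1197, -1)))) = Mul(-985, Add(Mul(Pow(Add(12, 2), -1), Add(37, Mul(3, 2))), Mul(-86, Pow(-1197, -1)))) = Mul(-985, Add(Mul(Pow(14, -1), Add(37, 6)), Mul(-86, Rational(-1, 1197)))) = Mul(-985, Add(Mul(Rational(1, 14), 43), Rational(86, 1197))) = Mul(-985, Add(Rational(43, 14), Rational(86, 1197))) = Mul(-985, Rational(1075, 342)) = Rational(-1058875, 342)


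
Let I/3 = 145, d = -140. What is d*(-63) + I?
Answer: 9255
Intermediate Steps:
I = 435 (I = 3*145 = 435)
d*(-63) + I = -140*(-63) + 435 = 8820 + 435 = 9255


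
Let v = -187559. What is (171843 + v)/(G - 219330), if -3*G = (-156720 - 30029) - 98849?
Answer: 11787/93098 ≈ 0.12661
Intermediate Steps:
G = 285598/3 (G = -((-156720 - 30029) - 98849)/3 = -(-186749 - 98849)/3 = -⅓*(-285598) = 285598/3 ≈ 95199.)
(171843 + v)/(G - 219330) = (171843 - 187559)/(285598/3 - 219330) = -15716/(-372392/3) = -15716*(-3/372392) = 11787/93098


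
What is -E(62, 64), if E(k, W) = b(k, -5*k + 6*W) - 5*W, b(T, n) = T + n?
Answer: 184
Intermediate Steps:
E(k, W) = W - 4*k (E(k, W) = (k + (-5*k + 6*W)) - 5*W = (-4*k + 6*W) - 5*W = W - 4*k)
-E(62, 64) = -(64 - 4*62) = -(64 - 248) = -1*(-184) = 184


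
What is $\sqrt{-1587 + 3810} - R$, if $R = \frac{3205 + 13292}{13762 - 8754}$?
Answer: $- \frac{16497}{5008} + 3 \sqrt{247} \approx 43.855$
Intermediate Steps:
$R = \frac{16497}{5008} \approx 3.2941$
$\sqrt{-1587 + 3810} - R = \sqrt{-1587 + 3810} - \frac{16497}{5008} = \sqrt{2223} - \frac{16497}{5008} = 3 \sqrt{247} - \frac{16497}{5008} = - \frac{16497}{5008} + 3 \sqrt{247}$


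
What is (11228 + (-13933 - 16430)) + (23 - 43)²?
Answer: -18735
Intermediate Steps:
(11228 + (-13933 - 16430)) + (23 - 43)² = (11228 - 30363) + (-20)² = -19135 + 400 = -18735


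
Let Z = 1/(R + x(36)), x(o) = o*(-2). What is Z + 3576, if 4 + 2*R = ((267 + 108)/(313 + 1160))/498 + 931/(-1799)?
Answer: 33374594408940/9332975417 ≈ 3576.0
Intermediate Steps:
x(o) = -2*o
R = -283853273/125682252 (R = -2 + (((267 + 108)/(313 + 1160))/498 + 931/(-1799))/2 = -2 + ((375/1473)*(1/498) + 931*(-1/1799))/2 = -2 + ((375*(1/1473))*(1/498) - 133/257)/2 = -2 + ((125/491)*(1/498) - 133/257)/2 = -2 + (125/244518 - 133/257)/2 = -2 + (½)*(-32488769/62841126) = -2 - 32488769/125682252 = -283853273/125682252 ≈ -2.2585)
Z = -125682252/9332975417 (Z = 1/(-283853273/125682252 - 2*36) = 1/(-283853273/125682252 - 72) = 1/(-9332975417/125682252) = -125682252/9332975417 ≈ -0.013466)
Z + 3576 = -125682252/9332975417 + 3576 = 33374594408940/9332975417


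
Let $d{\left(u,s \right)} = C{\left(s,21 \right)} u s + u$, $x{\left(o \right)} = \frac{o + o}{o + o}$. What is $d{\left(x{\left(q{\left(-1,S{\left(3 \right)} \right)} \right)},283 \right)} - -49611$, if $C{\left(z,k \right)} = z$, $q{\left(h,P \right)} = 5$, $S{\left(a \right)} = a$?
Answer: $129701$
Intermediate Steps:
$x{\left(o \right)} = 1$ ($x{\left(o \right)} = \frac{2 o}{2 o} = 2 o \frac{1}{2 o} = 1$)
$d{\left(u,s \right)} = u + u s^{2}$ ($d{\left(u,s \right)} = s u s + u = u s^{2} + u = u + u s^{2}$)
$d{\left(x{\left(q{\left(-1,S{\left(3 \right)} \right)} \right)},283 \right)} - -49611 = 1 \left(1 + 283^{2}\right) - -49611 = 1 \left(1 + 80089\right) + 49611 = 1 \cdot 80090 + 49611 = 80090 + 49611 = 129701$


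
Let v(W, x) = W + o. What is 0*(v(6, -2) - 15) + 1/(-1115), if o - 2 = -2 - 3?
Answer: -1/1115 ≈ -0.00089686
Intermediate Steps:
o = -3 (o = 2 + (-2 - 3) = 2 - 5 = -3)
v(W, x) = -3 + W (v(W, x) = W - 3 = -3 + W)
0*(v(6, -2) - 15) + 1/(-1115) = 0*((-3 + 6) - 15) + 1/(-1115) = 0*(3 - 15) - 1/1115 = 0*(-12) - 1/1115 = 0 - 1/1115 = -1/1115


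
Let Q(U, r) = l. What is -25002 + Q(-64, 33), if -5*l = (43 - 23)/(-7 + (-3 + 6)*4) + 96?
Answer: -25022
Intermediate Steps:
l = -20 (l = -((43 - 23)/(-7 + (-3 + 6)*4) + 96)/5 = -(20/(-7 + 3*4) + 96)/5 = -(20/(-7 + 12) + 96)/5 = -(20/5 + 96)/5 = -(20*(1/5) + 96)/5 = -(4 + 96)/5 = -1/5*100 = -20)
Q(U, r) = -20
-25002 + Q(-64, 33) = -25002 - 20 = -25022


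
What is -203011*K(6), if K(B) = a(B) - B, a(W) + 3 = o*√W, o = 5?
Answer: 1827099 - 1015055*√6 ≈ -6.5927e+5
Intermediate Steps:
a(W) = -3 + 5*√W
K(B) = -3 - B + 5*√B (K(B) = (-3 + 5*√B) - B = -3 - B + 5*√B)
-203011*K(6) = -203011*(-3 - 1*6 + 5*√6) = -203011*(-3 - 6 + 5*√6) = -203011*(-9 + 5*√6) = 1827099 - 1015055*√6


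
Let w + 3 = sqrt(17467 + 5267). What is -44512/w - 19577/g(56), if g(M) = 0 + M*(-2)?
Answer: 143310431/848400 - 44512*sqrt(2526)/7575 ≈ -126.41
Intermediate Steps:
g(M) = -2*M (g(M) = 0 - 2*M = -2*M)
w = -3 + 3*sqrt(2526) (w = -3 + sqrt(17467 + 5267) = -3 + sqrt(22734) = -3 + 3*sqrt(2526) ≈ 147.78)
-44512/w - 19577/g(56) = -44512/(-3 + 3*sqrt(2526)) - 19577/((-2*56)) = -44512/(-3 + 3*sqrt(2526)) - 19577/(-112) = -44512/(-3 + 3*sqrt(2526)) - 19577*(-1/112) = -44512/(-3 + 3*sqrt(2526)) + 19577/112 = 19577/112 - 44512/(-3 + 3*sqrt(2526))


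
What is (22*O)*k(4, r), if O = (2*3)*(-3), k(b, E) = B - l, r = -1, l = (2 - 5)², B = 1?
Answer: 3168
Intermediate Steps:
l = 9 (l = (-3)² = 9)
k(b, E) = -8 (k(b, E) = 1 - 1*9 = 1 - 9 = -8)
O = -18 (O = 6*(-3) = -18)
(22*O)*k(4, r) = (22*(-18))*(-8) = -396*(-8) = 3168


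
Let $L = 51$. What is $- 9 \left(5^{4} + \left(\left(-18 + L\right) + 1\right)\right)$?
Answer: $-5931$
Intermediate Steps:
$- 9 \left(5^{4} + \left(\left(-18 + L\right) + 1\right)\right) = - 9 \left(5^{4} + \left(\left(-18 + 51\right) + 1\right)\right) = - 9 \left(625 + \left(33 + 1\right)\right) = - 9 \left(625 + 34\right) = \left(-9\right) 659 = -5931$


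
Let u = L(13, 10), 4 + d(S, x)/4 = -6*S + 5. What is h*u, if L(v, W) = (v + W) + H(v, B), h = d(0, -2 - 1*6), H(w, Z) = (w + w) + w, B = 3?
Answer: 248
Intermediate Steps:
H(w, Z) = 3*w (H(w, Z) = 2*w + w = 3*w)
d(S, x) = 4 - 24*S (d(S, x) = -16 + 4*(-6*S + 5) = -16 + 4*(5 - 6*S) = -16 + (20 - 24*S) = 4 - 24*S)
h = 4 (h = 4 - 24*0 = 4 + 0 = 4)
L(v, W) = W + 4*v (L(v, W) = (v + W) + 3*v = (W + v) + 3*v = W + 4*v)
u = 62 (u = 10 + 4*13 = 10 + 52 = 62)
h*u = 4*62 = 248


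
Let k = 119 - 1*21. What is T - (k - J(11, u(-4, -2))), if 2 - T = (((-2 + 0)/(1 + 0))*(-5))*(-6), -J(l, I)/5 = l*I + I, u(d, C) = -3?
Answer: 144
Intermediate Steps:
J(l, I) = -5*I - 5*I*l (J(l, I) = -5*(l*I + I) = -5*(I*l + I) = -5*(I + I*l) = -5*I - 5*I*l)
k = 98 (k = 119 - 21 = 98)
T = 62 (T = 2 - ((-2 + 0)/(1 + 0))*(-5)*(-6) = 2 - -2/1*(-5)*(-6) = 2 - -2*1*(-5)*(-6) = 2 - (-2*(-5))*(-6) = 2 - 10*(-6) = 2 - 1*(-60) = 2 + 60 = 62)
T - (k - J(11, u(-4, -2))) = 62 - (98 - (-5)*(-3)*(1 + 11)) = 62 - (98 - (-5)*(-3)*12) = 62 - (98 - 1*180) = 62 - (98 - 180) = 62 - 1*(-82) = 62 + 82 = 144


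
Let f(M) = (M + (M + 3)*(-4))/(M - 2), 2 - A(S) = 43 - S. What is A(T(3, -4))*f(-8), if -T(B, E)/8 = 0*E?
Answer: 246/5 ≈ 49.200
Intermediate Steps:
T(B, E) = 0 (T(B, E) = -0*E = -8*0 = 0)
A(S) = -41 + S (A(S) = 2 - (43 - S) = 2 + (-43 + S) = -41 + S)
f(M) = (-12 - 3*M)/(-2 + M) (f(M) = (M + (3 + M)*(-4))/(-2 + M) = (M + (-12 - 4*M))/(-2 + M) = (-12 - 3*M)/(-2 + M))
A(T(3, -4))*f(-8) = (-41 + 0)*(3*(-4 - 1*(-8))/(-2 - 8)) = -123*(-4 + 8)/(-10) = -123*(-1)*4/10 = -41*(-6/5) = 246/5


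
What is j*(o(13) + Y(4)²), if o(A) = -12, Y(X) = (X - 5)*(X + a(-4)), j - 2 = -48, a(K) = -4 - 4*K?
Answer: -11224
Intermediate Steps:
j = -46 (j = 2 - 48 = -46)
Y(X) = (-5 + X)*(12 + X) (Y(X) = (X - 5)*(X + (-4 - 4*(-4))) = (-5 + X)*(X + (-4 + 16)) = (-5 + X)*(X + 12) = (-5 + X)*(12 + X))
j*(o(13) + Y(4)²) = -46*(-12 + (-60 + 4² + 7*4)²) = -46*(-12 + (-60 + 16 + 28)²) = -46*(-12 + (-16)²) = -46*(-12 + 256) = -46*244 = -11224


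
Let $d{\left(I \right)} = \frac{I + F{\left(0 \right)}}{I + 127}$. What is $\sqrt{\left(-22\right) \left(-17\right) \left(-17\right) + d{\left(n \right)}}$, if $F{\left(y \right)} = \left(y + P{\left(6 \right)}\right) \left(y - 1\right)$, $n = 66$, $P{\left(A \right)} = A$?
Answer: $\frac{i \sqrt{236817562}}{193} \approx 79.735 i$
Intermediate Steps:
$F{\left(y \right)} = \left(-1 + y\right) \left(6 + y\right)$ ($F{\left(y \right)} = \left(y + 6\right) \left(y - 1\right) = \left(6 + y\right) \left(-1 + y\right) = \left(-1 + y\right) \left(6 + y\right)$)
$d{\left(I \right)} = \frac{-6 + I}{127 + I}$ ($d{\left(I \right)} = \frac{I + \left(-6 + 0^{2} + 5 \cdot 0\right)}{I + 127} = \frac{I + \left(-6 + 0 + 0\right)}{127 + I} = \frac{I - 6}{127 + I} = \frac{-6 + I}{127 + I}$)
$\sqrt{\left(-22\right) \left(-17\right) \left(-17\right) + d{\left(n \right)}} = \sqrt{\left(-22\right) \left(-17\right) \left(-17\right) + \frac{-6 + 66}{127 + 66}} = \sqrt{374 \left(-17\right) + \frac{1}{193} \cdot 60} = \sqrt{-6358 + \frac{1}{193} \cdot 60} = \sqrt{-6358 + \frac{60}{193}} = \sqrt{- \frac{1227034}{193}} = \frac{i \sqrt{236817562}}{193}$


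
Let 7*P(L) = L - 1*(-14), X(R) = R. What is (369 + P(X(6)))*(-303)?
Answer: -788709/7 ≈ -1.1267e+5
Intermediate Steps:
P(L) = 2 + L/7 (P(L) = (L - 1*(-14))/7 = (L + 14)/7 = (14 + L)/7 = 2 + L/7)
(369 + P(X(6)))*(-303) = (369 + (2 + (⅐)*6))*(-303) = (369 + (2 + 6/7))*(-303) = (369 + 20/7)*(-303) = (2603/7)*(-303) = -788709/7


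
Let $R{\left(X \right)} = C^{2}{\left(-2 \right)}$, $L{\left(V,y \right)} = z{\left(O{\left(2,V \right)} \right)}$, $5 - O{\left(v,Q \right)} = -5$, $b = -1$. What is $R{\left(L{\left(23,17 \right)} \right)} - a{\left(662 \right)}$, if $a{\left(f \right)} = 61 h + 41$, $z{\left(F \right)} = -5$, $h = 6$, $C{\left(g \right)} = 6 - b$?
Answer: $-358$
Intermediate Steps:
$C{\left(g \right)} = 7$ ($C{\left(g \right)} = 6 - -1 = 6 + 1 = 7$)
$O{\left(v,Q \right)} = 10$ ($O{\left(v,Q \right)} = 5 - -5 = 5 + 5 = 10$)
$L{\left(V,y \right)} = -5$
$a{\left(f \right)} = 407$ ($a{\left(f \right)} = 61 \cdot 6 + 41 = 366 + 41 = 407$)
$R{\left(X \right)} = 49$ ($R{\left(X \right)} = 7^{2} = 49$)
$R{\left(L{\left(23,17 \right)} \right)} - a{\left(662 \right)} = 49 - 407 = -358$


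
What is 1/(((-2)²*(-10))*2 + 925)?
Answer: 1/845 ≈ 0.0011834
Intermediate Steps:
1/(((-2)²*(-10))*2 + 925) = 1/((4*(-10))*2 + 925) = 1/(-40*2 + 925) = 1/(-80 + 925) = 1/845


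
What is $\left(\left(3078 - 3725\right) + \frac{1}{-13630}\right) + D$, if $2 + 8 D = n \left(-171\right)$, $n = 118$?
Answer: $- \frac{21600143}{6815} \approx -3169.5$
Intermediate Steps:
$D = - \frac{5045}{2}$ ($D = - \frac{1}{4} + \frac{118 \left(-171\right)}{8} = - \frac{1}{4} + \frac{1}{8} \left(-20178\right) = - \frac{1}{4} - \frac{10089}{4} = - \frac{5045}{2} \approx -2522.5$)
$\left(\left(3078 - 3725\right) + \frac{1}{-13630}\right) + D = \left(\left(3078 - 3725\right) + \frac{1}{-13630}\right) - \frac{5045}{2} = \left(\left(3078 - 3725\right) - \frac{1}{13630}\right) - \frac{5045}{2} = \left(-647 - \frac{1}{13630}\right) - \frac{5045}{2} = - \frac{8818611}{13630} - \frac{5045}{2} = - \frac{21600143}{6815}$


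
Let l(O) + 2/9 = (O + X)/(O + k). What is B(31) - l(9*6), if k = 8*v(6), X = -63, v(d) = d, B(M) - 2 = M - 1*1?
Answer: 9887/306 ≈ 32.310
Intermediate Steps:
B(M) = 1 + M (B(M) = 2 + (M - 1*1) = 2 + (M - 1) = 2 + (-1 + M) = 1 + M)
k = 48 (k = 8*6 = 48)
l(O) = -2/9 + (-63 + O)/(48 + O) (l(O) = -2/9 + (O - 63)/(O + 48) = -2/9 + (-63 + O)/(48 + O))
B(31) - l(9*6) = (1 + 31) - (-663 + 7*(9*6))/(9*(48 + 9*6)) = 32 - (-663 + 7*54)/(9*(48 + 54)) = 32 - (-663 + 378)/(9*102) = 32 - (-285)/(9*102) = 32 - 1*(-95/306) = 32 + 95/306 = 9887/306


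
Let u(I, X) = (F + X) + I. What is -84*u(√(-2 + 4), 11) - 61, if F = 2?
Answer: -1153 - 84*√2 ≈ -1271.8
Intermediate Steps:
u(I, X) = 2 + I + X (u(I, X) = (2 + X) + I = 2 + I + X)
-84*u(√(-2 + 4), 11) - 61 = -84*(2 + √(-2 + 4) + 11) - 61 = -84*(2 + √2 + 11) - 61 = -84*(13 + √2) - 61 = (-1092 - 84*√2) - 61 = -1153 - 84*√2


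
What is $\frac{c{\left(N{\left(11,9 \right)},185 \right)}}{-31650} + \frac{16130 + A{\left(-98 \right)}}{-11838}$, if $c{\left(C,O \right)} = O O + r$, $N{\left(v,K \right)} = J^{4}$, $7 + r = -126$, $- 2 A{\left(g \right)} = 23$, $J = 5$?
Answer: $- \frac{304577207}{124890900} \approx -2.4387$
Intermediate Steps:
$A{\left(g \right)} = - \frac{23}{2}$ ($A{\left(g \right)} = \left(- \frac{1}{2}\right) 23 = - \frac{23}{2}$)
$r = -133$ ($r = -7 - 126 = -133$)
$N{\left(v,K \right)} = 625$ ($N{\left(v,K \right)} = 5^{4} = 625$)
$c{\left(C,O \right)} = -133 + O^{2}$ ($c{\left(C,O \right)} = O O - 133 = O^{2} - 133 = -133 + O^{2}$)
$\frac{c{\left(N{\left(11,9 \right)},185 \right)}}{-31650} + \frac{16130 + A{\left(-98 \right)}}{-11838} = \frac{-133 + 185^{2}}{-31650} + \frac{16130 - \frac{23}{2}}{-11838} = \left(-133 + 34225\right) \left(- \frac{1}{31650}\right) + \frac{32237}{2} \left(- \frac{1}{11838}\right) = 34092 \left(- \frac{1}{31650}\right) - \frac{32237}{23676} = - \frac{5682}{5275} - \frac{32237}{23676} = - \frac{304577207}{124890900}$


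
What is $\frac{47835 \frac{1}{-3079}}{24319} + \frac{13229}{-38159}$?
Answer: $- \frac{992389056794}{2857277271959} \approx -0.34732$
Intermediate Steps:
$\frac{47835 \frac{1}{-3079}}{24319} + \frac{13229}{-38159} = 47835 \left(- \frac{1}{3079}\right) \frac{1}{24319} + 13229 \left(- \frac{1}{38159}\right) = \left(- \frac{47835}{3079}\right) \frac{1}{24319} - \frac{13229}{38159} = - \frac{47835}{74878201} - \frac{13229}{38159} = - \frac{992389056794}{2857277271959}$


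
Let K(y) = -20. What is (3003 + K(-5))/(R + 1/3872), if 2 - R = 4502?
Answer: -11550176/17423999 ≈ -0.66289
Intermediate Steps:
R = -4500 (R = 2 - 1*4502 = 2 - 4502 = -4500)
(3003 + K(-5))/(R + 1/3872) = (3003 - 20)/(-4500 + 1/3872) = 2983/(-4500 + 1/3872) = 2983/(-17423999/3872) = 2983*(-3872/17423999) = -11550176/17423999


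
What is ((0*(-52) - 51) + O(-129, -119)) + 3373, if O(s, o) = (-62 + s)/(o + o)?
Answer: 790827/238 ≈ 3322.8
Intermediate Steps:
O(s, o) = (-62 + s)/(2*o) (O(s, o) = (-62 + s)/((2*o)) = (-62 + s)*(1/(2*o)) = (-62 + s)/(2*o))
((0*(-52) - 51) + O(-129, -119)) + 3373 = ((0*(-52) - 51) + (½)*(-62 - 129)/(-119)) + 3373 = ((0 - 51) + (½)*(-1/119)*(-191)) + 3373 = (-51 + 191/238) + 3373 = -11947/238 + 3373 = 790827/238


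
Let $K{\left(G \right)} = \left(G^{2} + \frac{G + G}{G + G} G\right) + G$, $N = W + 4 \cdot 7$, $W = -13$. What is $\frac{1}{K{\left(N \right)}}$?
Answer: $\frac{1}{255} \approx 0.0039216$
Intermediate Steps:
$N = 15$ ($N = -13 + 4 \cdot 7 = -13 + 28 = 15$)
$K{\left(G \right)} = G^{2} + 2 G$ ($K{\left(G \right)} = \left(G^{2} + \frac{2 G}{2 G} G\right) + G = \left(G^{2} + 2 G \frac{1}{2 G} G\right) + G = \left(G^{2} + 1 G\right) + G = \left(G^{2} + G\right) + G = \left(G + G^{2}\right) + G = G^{2} + 2 G$)
$\frac{1}{K{\left(N \right)}} = \frac{1}{15 \left(2 + 15\right)} = \frac{1}{15 \cdot 17} = \frac{1}{255}$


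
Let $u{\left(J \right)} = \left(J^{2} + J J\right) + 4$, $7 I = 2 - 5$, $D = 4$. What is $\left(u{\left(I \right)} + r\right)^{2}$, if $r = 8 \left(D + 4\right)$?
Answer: $\frac{11222500}{2401} \approx 4674.1$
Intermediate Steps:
$I = - \frac{3}{7}$ ($I = \frac{2 - 5}{7} = \frac{1}{7} \left(-3\right) = - \frac{3}{7} \approx -0.42857$)
$u{\left(J \right)} = 4 + 2 J^{2}$ ($u{\left(J \right)} = \left(J^{2} + J^{2}\right) + 4 = 2 J^{2} + 4 = 4 + 2 J^{2}$)
$r = 64$ ($r = 8 \left(4 + 4\right) = 8 \cdot 8 = 64$)
$\left(u{\left(I \right)} + r\right)^{2} = \left(\left(4 + 2 \left(- \frac{3}{7}\right)^{2}\right) + 64\right)^{2} = \left(\left(4 + 2 \cdot \frac{9}{49}\right) + 64\right)^{2} = \left(\left(4 + \frac{18}{49}\right) + 64\right)^{2} = \left(\frac{214}{49} + 64\right)^{2} = \left(\frac{3350}{49}\right)^{2} = \frac{11222500}{2401}$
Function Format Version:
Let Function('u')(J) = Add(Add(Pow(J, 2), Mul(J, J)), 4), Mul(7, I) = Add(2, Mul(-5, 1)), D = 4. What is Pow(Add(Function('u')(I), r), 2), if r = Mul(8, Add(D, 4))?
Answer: Rational(11222500, 2401) ≈ 4674.1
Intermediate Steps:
I = Rational(-3, 7) (I = Mul(Rational(1, 7), Add(2, Mul(-5, 1))) = Mul(Rational(1, 7), Add(2, -5)) = Mul(Rational(1, 7), -3) = Rational(-3, 7) ≈ -0.42857)
Function('u')(J) = Add(4, Mul(2, Pow(J, 2))) (Function('u')(J) = Add(Add(Pow(J, 2), Pow(J, 2)), 4) = Add(Mul(2, Pow(J, 2)), 4) = Add(4, Mul(2, Pow(J, 2))))
r = 64 (r = Mul(8, Add(4, 4)) = Mul(8, 8) = 64)
Pow(Add(Function('u')(I), r), 2) = Pow(Add(Add(4, Mul(2, Pow(Rational(-3, 7), 2))), 64), 2) = Pow(Add(Add(4, Mul(2, Rational(9, 49))), 64), 2) = Pow(Add(Add(4, Rational(18, 49)), 64), 2) = Pow(Add(Rational(214, 49), 64), 2) = Pow(Rational(3350, 49), 2) = Rational(11222500, 2401)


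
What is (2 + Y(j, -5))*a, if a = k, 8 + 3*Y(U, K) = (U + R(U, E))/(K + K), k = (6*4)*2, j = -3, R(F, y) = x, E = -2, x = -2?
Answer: -24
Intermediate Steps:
R(F, y) = -2
k = 48 (k = 24*2 = 48)
Y(U, K) = -8/3 + (-2 + U)/(6*K) (Y(U, K) = -8/3 + ((U - 2)/(K + K))/3 = -8/3 + ((-2 + U)/((2*K)))/3 = -8/3 + ((-2 + U)*(1/(2*K)))/3 = -8/3 + ((-2 + U)/(2*K))/3 = -8/3 + (-2 + U)/(6*K))
a = 48
(2 + Y(j, -5))*a = (2 + (1/6)*(-2 - 3 - 16*(-5))/(-5))*48 = (2 + (1/6)*(-1/5)*(-2 - 3 + 80))*48 = (2 + (1/6)*(-1/5)*75)*48 = (2 - 5/2)*48 = -1/2*48 = -24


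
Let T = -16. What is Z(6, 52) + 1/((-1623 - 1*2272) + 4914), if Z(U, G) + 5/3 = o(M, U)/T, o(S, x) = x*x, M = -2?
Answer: -47881/12228 ≈ -3.9157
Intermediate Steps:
o(S, x) = x²
Z(U, G) = -5/3 - U²/16 (Z(U, G) = -5/3 + U²/(-16) = -5/3 + U²*(-1/16) = -5/3 - U²/16)
Z(6, 52) + 1/((-1623 - 1*2272) + 4914) = (-5/3 - 1/16*6²) + 1/((-1623 - 1*2272) + 4914) = (-5/3 - 1/16*36) + 1/((-1623 - 2272) + 4914) = (-5/3 - 9/4) + 1/(-3895 + 4914) = -47/12 + 1/1019 = -47881/12228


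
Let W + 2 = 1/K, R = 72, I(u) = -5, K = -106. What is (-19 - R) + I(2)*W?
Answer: -8581/106 ≈ -80.953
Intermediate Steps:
W = -213/106 (W = -2 + 1/(-106) = -2 - 1/106 = -213/106 ≈ -2.0094)
(-19 - R) + I(2)*W = (-19 - 1*72) - 5*(-213/106) = (-19 - 72) + 1065/106 = -91 + 1065/106 = -8581/106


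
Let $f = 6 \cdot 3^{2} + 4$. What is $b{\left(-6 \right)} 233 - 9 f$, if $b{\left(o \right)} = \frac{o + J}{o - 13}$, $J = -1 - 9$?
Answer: $- \frac{6190}{19} \approx -325.79$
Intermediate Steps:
$J = -10$
$f = 58$ ($f = 6 \cdot 9 + 4 = 54 + 4 = 58$)
$b{\left(o \right)} = \frac{-10 + o}{-13 + o}$ ($b{\left(o \right)} = \frac{o - 10}{o - 13} = \frac{-10 + o}{-13 + o}$)
$b{\left(-6 \right)} 233 - 9 f = \frac{-10 - 6}{-13 - 6} \cdot 233 - 522 = \frac{1}{-19} \left(-16\right) 233 - 522 = \left(- \frac{1}{19}\right) \left(-16\right) 233 - 522 = \frac{16}{19} \cdot 233 - 522 = \frac{3728}{19} - 522 = - \frac{6190}{19}$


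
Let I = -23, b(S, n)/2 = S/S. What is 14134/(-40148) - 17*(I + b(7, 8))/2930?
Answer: -3384973/14704205 ≈ -0.23020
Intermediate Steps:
b(S, n) = 2 (b(S, n) = 2*(S/S) = 2*1 = 2)
14134/(-40148) - 17*(I + b(7, 8))/2930 = 14134/(-40148) - 17*(-23 + 2)/2930 = 14134*(-1/40148) - 17*(-21)*(1/2930) = -7067/20074 + 357*(1/2930) = -7067/20074 + 357/2930 = -3384973/14704205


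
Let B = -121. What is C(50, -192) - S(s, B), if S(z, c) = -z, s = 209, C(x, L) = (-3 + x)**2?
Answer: 2418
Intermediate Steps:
C(50, -192) - S(s, B) = (-3 + 50)**2 - (-1)*209 = 47**2 - 1*(-209) = 2209 + 209 = 2418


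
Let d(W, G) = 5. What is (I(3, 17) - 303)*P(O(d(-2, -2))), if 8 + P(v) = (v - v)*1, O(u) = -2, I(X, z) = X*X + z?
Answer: 2216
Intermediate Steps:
I(X, z) = z + X**2 (I(X, z) = X**2 + z = z + X**2)
P(v) = -8 (P(v) = -8 + (v - v)*1 = -8 + 0*1 = -8 + 0 = -8)
(I(3, 17) - 303)*P(O(d(-2, -2))) = ((17 + 3**2) - 303)*(-8) = ((17 + 9) - 303)*(-8) = (26 - 303)*(-8) = -277*(-8) = 2216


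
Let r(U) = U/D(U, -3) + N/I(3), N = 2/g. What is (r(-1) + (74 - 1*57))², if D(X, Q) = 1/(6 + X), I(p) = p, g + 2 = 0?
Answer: 1225/9 ≈ 136.11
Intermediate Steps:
g = -2 (g = -2 + 0 = -2)
N = -1 (N = 2/(-2) = 2*(-½) = -1)
r(U) = -⅓ + U*(6 + U) (r(U) = U/(1/(6 + U)) - 1/3 = U*(6 + U) - 1*⅓ = U*(6 + U) - ⅓ = -⅓ + U*(6 + U))
(r(-1) + (74 - 1*57))² = ((-⅓ - (6 - 1)) + (74 - 1*57))² = ((-⅓ - 1*5) + (74 - 57))² = ((-⅓ - 5) + 17)² = (-16/3 + 17)² = (35/3)² = 1225/9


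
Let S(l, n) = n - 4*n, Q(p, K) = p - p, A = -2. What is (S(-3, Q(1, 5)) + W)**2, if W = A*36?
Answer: 5184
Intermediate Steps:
Q(p, K) = 0
W = -72 (W = -2*36 = -72)
S(l, n) = -3*n
(S(-3, Q(1, 5)) + W)**2 = (-3*0 - 72)**2 = (0 - 72)**2 = (-72)**2 = 5184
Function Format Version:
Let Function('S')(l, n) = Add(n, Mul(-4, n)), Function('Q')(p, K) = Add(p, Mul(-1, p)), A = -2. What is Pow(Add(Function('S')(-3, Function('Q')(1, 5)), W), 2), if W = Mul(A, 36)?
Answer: 5184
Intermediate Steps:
Function('Q')(p, K) = 0
W = -72 (W = Mul(-2, 36) = -72)
Function('S')(l, n) = Mul(-3, n)
Pow(Add(Function('S')(-3, Function('Q')(1, 5)), W), 2) = Pow(Add(Mul(-3, 0), -72), 2) = Pow(Add(0, -72), 2) = Pow(-72, 2) = 5184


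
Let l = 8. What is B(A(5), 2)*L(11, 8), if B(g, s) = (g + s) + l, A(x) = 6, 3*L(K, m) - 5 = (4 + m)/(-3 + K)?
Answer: 104/3 ≈ 34.667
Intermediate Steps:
L(K, m) = 5/3 + (4 + m)/(3*(-3 + K)) (L(K, m) = 5/3 + ((4 + m)/(-3 + K))/3 = 5/3 + (4 + m)/(3*(-3 + K)))
B(g, s) = 8 + g + s (B(g, s) = (g + s) + 8 = 8 + g + s)
B(A(5), 2)*L(11, 8) = (8 + 6 + 2)*((-11 + 8 + 5*11)/(3*(-3 + 11))) = 16*((⅓)*(-11 + 8 + 55)/8) = 16*((⅓)*(⅛)*52) = 16*(13/6) = 104/3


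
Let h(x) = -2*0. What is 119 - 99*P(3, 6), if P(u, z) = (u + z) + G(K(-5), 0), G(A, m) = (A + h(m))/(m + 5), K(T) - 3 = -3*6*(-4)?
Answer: -2257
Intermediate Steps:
h(x) = 0
K(T) = 75 (K(T) = 3 - 3*6*(-4) = 3 - 18*(-4) = 3 + 72 = 75)
G(A, m) = A/(5 + m) (G(A, m) = (A + 0)/(m + 5) = A/(5 + m))
P(u, z) = 15 + u + z (P(u, z) = (u + z) + 75/(5 + 0) = (u + z) + 75/5 = (u + z) + 75*(⅕) = (u + z) + 15 = 15 + u + z)
119 - 99*P(3, 6) = 119 - 99*(15 + 3 + 6) = 119 - 99*24 = 119 - 2376 = -2257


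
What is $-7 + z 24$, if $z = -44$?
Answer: $-1063$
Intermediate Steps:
$-7 + z 24 = -7 - 1056 = -1063$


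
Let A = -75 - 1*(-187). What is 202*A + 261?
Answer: 22885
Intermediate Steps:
A = 112 (A = -75 + 187 = 112)
202*A + 261 = 202*112 + 261 = 22624 + 261 = 22885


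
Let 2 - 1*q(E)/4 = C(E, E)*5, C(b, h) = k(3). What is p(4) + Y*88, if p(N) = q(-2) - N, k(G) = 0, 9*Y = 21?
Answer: 628/3 ≈ 209.33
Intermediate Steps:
Y = 7/3 (Y = (1/9)*21 = 7/3 ≈ 2.3333)
C(b, h) = 0
q(E) = 8 (q(E) = 8 - 0*5 = 8 - 4*0 = 8 + 0 = 8)
p(N) = 8 - N
p(4) + Y*88 = (8 - 1*4) + (7/3)*88 = (8 - 4) + 616/3 = 4 + 616/3 = 628/3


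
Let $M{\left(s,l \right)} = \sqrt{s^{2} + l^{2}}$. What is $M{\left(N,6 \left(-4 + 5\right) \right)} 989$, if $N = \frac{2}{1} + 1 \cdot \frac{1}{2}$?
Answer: $\frac{12857}{2} \approx 6428.5$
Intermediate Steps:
$N = \frac{5}{2}$ ($N = 2 \cdot 1 + 1 \cdot \frac{1}{2} = 2 + \frac{1}{2} = \frac{5}{2} \approx 2.5$)
$M{\left(s,l \right)} = \sqrt{l^{2} + s^{2}}$
$M{\left(N,6 \left(-4 + 5\right) \right)} 989 = \sqrt{\left(6 \left(-4 + 5\right)\right)^{2} + \left(\frac{5}{2}\right)^{2}} \cdot 989 = \sqrt{\left(6 \cdot 1\right)^{2} + \frac{25}{4}} \cdot 989 = \sqrt{6^{2} + \frac{25}{4}} \cdot 989 = \sqrt{36 + \frac{25}{4}} \cdot 989 = \sqrt{\frac{169}{4}} \cdot 989 = \frac{13}{2} \cdot 989 = \frac{12857}{2}$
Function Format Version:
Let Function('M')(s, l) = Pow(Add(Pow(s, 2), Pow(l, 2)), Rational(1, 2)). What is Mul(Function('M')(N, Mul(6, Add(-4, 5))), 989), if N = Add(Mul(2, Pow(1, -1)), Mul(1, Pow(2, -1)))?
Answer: Rational(12857, 2) ≈ 6428.5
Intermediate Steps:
N = Rational(5, 2) (N = Add(Mul(2, 1), Mul(1, Rational(1, 2))) = Add(2, Rational(1, 2)) = Rational(5, 2) ≈ 2.5000)
Function('M')(s, l) = Pow(Add(Pow(l, 2), Pow(s, 2)), Rational(1, 2))
Mul(Function('M')(N, Mul(6, Add(-4, 5))), 989) = Mul(Pow(Add(Pow(Mul(6, Add(-4, 5)), 2), Pow(Rational(5, 2), 2)), Rational(1, 2)), 989) = Mul(Pow(Add(Pow(Mul(6, 1), 2), Rational(25, 4)), Rational(1, 2)), 989) = Mul(Pow(Add(Pow(6, 2), Rational(25, 4)), Rational(1, 2)), 989) = Mul(Pow(Add(36, Rational(25, 4)), Rational(1, 2)), 989) = Mul(Pow(Rational(169, 4), Rational(1, 2)), 989) = Mul(Rational(13, 2), 989) = Rational(12857, 2)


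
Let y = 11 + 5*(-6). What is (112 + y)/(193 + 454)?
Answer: 93/647 ≈ 0.14374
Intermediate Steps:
y = -19 (y = 11 - 30 = -19)
(112 + y)/(193 + 454) = (112 - 19)/(193 + 454) = 93/647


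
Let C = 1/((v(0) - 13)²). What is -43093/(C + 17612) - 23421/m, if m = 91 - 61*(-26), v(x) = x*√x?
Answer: -27308020006/1663823811 ≈ -16.413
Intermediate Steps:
v(x) = x^(3/2)
m = 1677 (m = 91 + 1586 = 1677)
C = 1/169 (C = 1/((0^(3/2) - 13)²) = 1/((0 - 13)²) = 1/((-13)²) = 1/169 ≈ 0.0059172)
-43093/(C + 17612) - 23421/m = -43093/(1/169 + 17612) - 23421/1677 = -43093/2976429/169 - 23421*1/1677 = -43093*169/2976429 - 7807/559 = -7282717/2976429 - 7807/559 = -27308020006/1663823811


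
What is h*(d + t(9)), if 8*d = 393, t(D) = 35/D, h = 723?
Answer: 919897/24 ≈ 38329.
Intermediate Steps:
d = 393/8 (d = (⅛)*393 = 393/8 ≈ 49.125)
h*(d + t(9)) = 723*(393/8 + 35/9) = 723*(3817/72) = 919897/24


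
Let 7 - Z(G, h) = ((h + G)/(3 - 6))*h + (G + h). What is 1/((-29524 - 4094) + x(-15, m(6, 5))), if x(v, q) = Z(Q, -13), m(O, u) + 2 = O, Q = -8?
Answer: -1/33499 ≈ -2.9852e-5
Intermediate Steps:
m(O, u) = -2 + O
Z(G, h) = 7 - G - h - h*(-G/3 - h/3) (Z(G, h) = 7 - (((h + G)/(3 - 6))*h + (G + h)) = 7 - (((G + h)/(-3))*h + (G + h)) = 7 - (((G + h)*(-⅓))*h + (G + h)) = 7 - ((-G/3 - h/3)*h + (G + h)) = 7 - (h*(-G/3 - h/3) + (G + h)) = 7 - (G + h + h*(-G/3 - h/3)) = 7 + (-G - h - h*(-G/3 - h/3)) = 7 - G - h - h*(-G/3 - h/3))
x(v, q) = 119 (x(v, q) = 7 - 1*(-8) - 1*(-13) + (⅓)*(-13)² + (⅓)*(-8)*(-13) = 7 + 8 + 13 + (⅓)*169 + 104/3 = 7 + 8 + 13 + 169/3 + 104/3 = 119)
1/((-29524 - 4094) + x(-15, m(6, 5))) = 1/((-29524 - 4094) + 119) = 1/(-33618 + 119) = 1/(-33499) = -1/33499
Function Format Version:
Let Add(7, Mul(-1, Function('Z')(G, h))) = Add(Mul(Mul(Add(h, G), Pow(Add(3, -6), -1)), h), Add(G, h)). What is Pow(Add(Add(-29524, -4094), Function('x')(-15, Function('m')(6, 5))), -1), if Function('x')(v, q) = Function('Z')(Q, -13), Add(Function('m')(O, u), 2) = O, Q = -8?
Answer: Rational(-1, 33499) ≈ -2.9852e-5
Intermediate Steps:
Function('m')(O, u) = Add(-2, O)
Function('Z')(G, h) = Add(7, Mul(-1, G), Mul(-1, h), Mul(-1, h, Add(Mul(Rational(-1, 3), G), Mul(Rational(-1, 3), h)))) (Function('Z')(G, h) = Add(7, Mul(-1, Add(Mul(Mul(Add(h, G), Pow(Add(3, -6), -1)), h), Add(G, h)))) = Add(7, Mul(-1, Add(Mul(Mul(Add(G, h), Pow(-3, -1)), h), Add(G, h)))) = Add(7, Mul(-1, Add(Mul(Mul(Add(G, h), Rational(-1, 3)), h), Add(G, h)))) = Add(7, Mul(-1, Add(Mul(Add(Mul(Rational(-1, 3), G), Mul(Rational(-1, 3), h)), h), Add(G, h)))) = Add(7, Mul(-1, Add(Mul(h, Add(Mul(Rational(-1, 3), G), Mul(Rational(-1, 3), h))), Add(G, h)))) = Add(7, Mul(-1, Add(G, h, Mul(h, Add(Mul(Rational(-1, 3), G), Mul(Rational(-1, 3), h)))))) = Add(7, Add(Mul(-1, G), Mul(-1, h), Mul(-1, h, Add(Mul(Rational(-1, 3), G), Mul(Rational(-1, 3), h))))) = Add(7, Mul(-1, G), Mul(-1, h), Mul(-1, h, Add(Mul(Rational(-1, 3), G), Mul(Rational(-1, 3), h)))))
Function('x')(v, q) = 119 (Function('x')(v, q) = Add(7, Mul(-1, -8), Mul(-1, -13), Mul(Rational(1, 3), Pow(-13, 2)), Mul(Rational(1, 3), -8, -13)) = Add(7, 8, 13, Mul(Rational(1, 3), 169), Rational(104, 3)) = Add(7, 8, 13, Rational(169, 3), Rational(104, 3)) = 119)
Pow(Add(Add(-29524, -4094), Function('x')(-15, Function('m')(6, 5))), -1) = Pow(Add(Add(-29524, -4094), 119), -1) = Pow(Add(-33618, 119), -1) = Pow(-33499, -1) = Rational(-1, 33499)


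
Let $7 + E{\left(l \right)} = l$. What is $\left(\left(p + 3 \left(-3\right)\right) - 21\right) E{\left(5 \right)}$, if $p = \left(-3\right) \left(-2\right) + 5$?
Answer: $38$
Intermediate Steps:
$p = 11$ ($p = 6 + 5 = 11$)
$E{\left(l \right)} = -7 + l$
$\left(\left(p + 3 \left(-3\right)\right) - 21\right) E{\left(5 \right)} = \left(\left(11 + 3 \left(-3\right)\right) - 21\right) \left(-7 + 5\right) = \left(\left(11 - 9\right) - 21\right) \left(-2\right) = \left(2 - 21\right) \left(-2\right) = \left(-19\right) \left(-2\right) = 38$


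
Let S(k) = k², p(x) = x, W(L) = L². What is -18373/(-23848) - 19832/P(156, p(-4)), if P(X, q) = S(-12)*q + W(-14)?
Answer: 119983819/2265560 ≈ 52.960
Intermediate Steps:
P(X, q) = 196 + 144*q (P(X, q) = (-12)²*q + (-14)² = 144*q + 196 = 196 + 144*q)
-18373/(-23848) - 19832/P(156, p(-4)) = -18373/(-23848) - 19832/(196 + 144*(-4)) = -18373*(-1/23848) - 19832/(196 - 576) = 18373/23848 - 19832/(-380) = 18373/23848 - 19832*(-1/380) = 18373/23848 + 4958/95 = 119983819/2265560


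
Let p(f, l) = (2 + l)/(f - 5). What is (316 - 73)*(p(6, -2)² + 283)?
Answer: 68769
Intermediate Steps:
p(f, l) = (2 + l)/(-5 + f)
(316 - 73)*(p(6, -2)² + 283) = (316 - 73)*(((2 - 2)/(-5 + 6))² + 283) = 243*((0/1)² + 283) = 243*((1*0)² + 283) = 243*(0² + 283) = 243*(0 + 283) = 243*283 = 68769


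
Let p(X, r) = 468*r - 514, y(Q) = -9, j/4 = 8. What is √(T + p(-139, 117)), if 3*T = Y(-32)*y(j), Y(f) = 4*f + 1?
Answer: √54623 ≈ 233.72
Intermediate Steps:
j = 32 (j = 4*8 = 32)
Y(f) = 1 + 4*f
p(X, r) = -514 + 468*r
T = 381 (T = ((1 + 4*(-32))*(-9))/3 = ((1 - 128)*(-9))/3 = (-127*(-9))/3 = (⅓)*1143 = 381)
√(T + p(-139, 117)) = √(381 + (-514 + 468*117)) = √(381 + (-514 + 54756)) = √(381 + 54242) = √54623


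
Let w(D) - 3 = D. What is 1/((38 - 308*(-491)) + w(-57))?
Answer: 1/151212 ≈ 6.6132e-6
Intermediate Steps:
w(D) = 3 + D
1/((38 - 308*(-491)) + w(-57)) = 1/((38 - 308*(-491)) + (3 - 57)) = 1/((38 + 151228) - 54) = 1/(151266 - 54) = 1/151212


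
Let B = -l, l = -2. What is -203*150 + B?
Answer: -30448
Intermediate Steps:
B = 2 (B = -1*(-2) = 2)
-203*150 + B = -203*150 + 2 = -30450 + 2 = -30448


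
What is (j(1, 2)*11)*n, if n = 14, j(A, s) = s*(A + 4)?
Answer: 1540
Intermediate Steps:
j(A, s) = s*(4 + A)
(j(1, 2)*11)*n = ((2*(4 + 1))*11)*14 = ((2*5)*11)*14 = (10*11)*14 = 110*14 = 1540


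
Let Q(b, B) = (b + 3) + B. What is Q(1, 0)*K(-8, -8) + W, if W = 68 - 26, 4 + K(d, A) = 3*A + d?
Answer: -102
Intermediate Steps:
K(d, A) = -4 + d + 3*A (K(d, A) = -4 + (3*A + d) = -4 + (d + 3*A) = -4 + d + 3*A)
W = 42
Q(b, B) = 3 + B + b (Q(b, B) = (3 + b) + B = 3 + B + b)
Q(1, 0)*K(-8, -8) + W = (3 + 0 + 1)*(-4 - 8 + 3*(-8)) + 42 = 4*(-4 - 8 - 24) + 42 = 4*(-36) + 42 = -144 + 42 = -102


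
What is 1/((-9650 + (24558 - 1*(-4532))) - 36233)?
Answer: -1/16793 ≈ -5.9549e-5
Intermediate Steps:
1/((-9650 + (24558 - 1*(-4532))) - 36233) = 1/((-9650 + (24558 + 4532)) - 36233) = 1/((-9650 + 29090) - 36233) = 1/(19440 - 36233) = 1/(-16793) = -1/16793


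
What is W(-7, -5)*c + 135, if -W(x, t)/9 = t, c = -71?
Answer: -3060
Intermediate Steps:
W(x, t) = -9*t
W(-7, -5)*c + 135 = -9*(-5)*(-71) + 135 = 45*(-71) + 135 = -3195 + 135 = -3060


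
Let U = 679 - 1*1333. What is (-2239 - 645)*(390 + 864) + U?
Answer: -3617190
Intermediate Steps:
U = -654 (U = 679 - 1333 = -654)
(-2239 - 645)*(390 + 864) + U = (-2239 - 645)*(390 + 864) - 654 = -2884*1254 - 654 = -3616536 - 654 = -3617190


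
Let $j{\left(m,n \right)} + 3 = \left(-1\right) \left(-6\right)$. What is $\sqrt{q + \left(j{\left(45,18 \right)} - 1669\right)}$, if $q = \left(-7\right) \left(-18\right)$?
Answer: $2 i \sqrt{385} \approx 39.243 i$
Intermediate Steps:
$j{\left(m,n \right)} = 3$ ($j{\left(m,n \right)} = -3 - -6 = -3 + 6 = 3$)
$q = 126$
$\sqrt{q + \left(j{\left(45,18 \right)} - 1669\right)} = \sqrt{126 + \left(3 - 1669\right)} = \sqrt{126 - 1666} = \sqrt{-1540} = 2 i \sqrt{385}$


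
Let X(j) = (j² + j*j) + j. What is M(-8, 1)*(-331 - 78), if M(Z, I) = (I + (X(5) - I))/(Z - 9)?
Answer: 22495/17 ≈ 1323.2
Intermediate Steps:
X(j) = j + 2*j² (X(j) = (j² + j²) + j = 2*j² + j = j + 2*j²)
M(Z, I) = 55/(-9 + Z) (M(Z, I) = (I + (5*(1 + 2*5) - I))/(Z - 9) = (I + (5*(1 + 10) - I))/(-9 + Z) = (I + (5*11 - I))/(-9 + Z) = (I + (55 - I))/(-9 + Z) = 55/(-9 + Z))
M(-8, 1)*(-331 - 78) = (55/(-9 - 8))*(-331 - 78) = (55/(-17))*(-409) = (55*(-1/17))*(-409) = -55/17*(-409) = 22495/17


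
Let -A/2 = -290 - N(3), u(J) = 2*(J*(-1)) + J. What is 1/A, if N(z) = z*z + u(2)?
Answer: 1/594 ≈ 0.0016835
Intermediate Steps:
u(J) = -J (u(J) = 2*(-J) + J = -2*J + J = -J)
N(z) = -2 + z² (N(z) = z*z - 1*2 = z² - 2 = -2 + z²)
A = 594 (A = -2*(-290 - (-2 + 3²)) = -2*(-290 - (-2 + 9)) = -2*(-290 - 1*7) = -2*(-290 - 7) = -2*(-297) = 594)
1/A = 1/594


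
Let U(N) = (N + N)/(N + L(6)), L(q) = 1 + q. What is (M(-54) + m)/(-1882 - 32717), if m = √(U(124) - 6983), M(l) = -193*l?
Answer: -3474/11533 - 5*I*√4792111/4532469 ≈ -0.30122 - 0.0024149*I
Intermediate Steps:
U(N) = 2*N/(7 + N) (U(N) = (N + N)/(N + (1 + 6)) = (2*N)/(N + 7) = (2*N)/(7 + N) = 2*N/(7 + N))
m = 5*I*√4792111/131 (m = √(2*124/(7 + 124) - 6983) = √(2*124/131 - 6983) = √(2*124*(1/131) - 6983) = √(248/131 - 6983) = √(-914525/131) = 5*I*√4792111/131 ≈ 83.553*I)
(M(-54) + m)/(-1882 - 32717) = (-193*(-54) + 5*I*√4792111/131)/(-1882 - 32717) = (10422 + 5*I*√4792111/131)/(-34599) = (10422 + 5*I*√4792111/131)*(-1/34599) = -3474/11533 - 5*I*√4792111/4532469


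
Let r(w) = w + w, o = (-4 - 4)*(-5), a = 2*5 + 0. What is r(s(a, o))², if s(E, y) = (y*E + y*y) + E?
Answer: 16160400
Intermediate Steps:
a = 10 (a = 10 + 0 = 10)
o = 40 (o = -8*(-5) = 40)
s(E, y) = E + y² + E*y (s(E, y) = (E*y + y²) + E = (y² + E*y) + E = E + y² + E*y)
r(w) = 2*w
r(s(a, o))² = (2*(10 + 40² + 10*40))² = (2*(10 + 1600 + 400))² = (2*2010)² = 4020² = 16160400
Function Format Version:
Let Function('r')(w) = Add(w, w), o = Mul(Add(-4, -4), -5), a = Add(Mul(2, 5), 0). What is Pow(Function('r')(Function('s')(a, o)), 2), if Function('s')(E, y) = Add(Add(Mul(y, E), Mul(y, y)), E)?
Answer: 16160400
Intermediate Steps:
a = 10 (a = Add(10, 0) = 10)
o = 40 (o = Mul(-8, -5) = 40)
Function('s')(E, y) = Add(E, Pow(y, 2), Mul(E, y)) (Function('s')(E, y) = Add(Add(Mul(E, y), Pow(y, 2)), E) = Add(Add(Pow(y, 2), Mul(E, y)), E) = Add(E, Pow(y, 2), Mul(E, y)))
Function('r')(w) = Mul(2, w)
Pow(Function('r')(Function('s')(a, o)), 2) = Pow(Mul(2, Add(10, Pow(40, 2), Mul(10, 40))), 2) = Pow(Mul(2, Add(10, 1600, 400)), 2) = Pow(Mul(2, 2010), 2) = Pow(4020, 2) = 16160400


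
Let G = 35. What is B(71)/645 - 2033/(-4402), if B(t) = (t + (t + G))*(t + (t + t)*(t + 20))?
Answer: 3374953069/946430 ≈ 3566.0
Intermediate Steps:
B(t) = (35 + 2*t)*(t + 2*t*(20 + t)) (B(t) = (t + (t + 35))*(t + (t + t)*(t + 20)) = (t + (35 + t))*(t + (2*t)*(20 + t)) = (35 + 2*t)*(t + 2*t*(20 + t)))
B(71)/645 - 2033/(-4402) = (71*(1435 + 4*71² + 152*71))/645 - 2033/(-4402) = (71*(1435 + 4*5041 + 10792))*(1/645) - 2033*(-1/4402) = (71*(1435 + 20164 + 10792))*(1/645) + 2033/4402 = (71*32391)*(1/645) + 2033/4402 = 2299761*(1/645) + 2033/4402 = 766587/215 + 2033/4402 = 3374953069/946430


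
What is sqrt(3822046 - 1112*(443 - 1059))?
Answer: 3*sqrt(500782) ≈ 2123.0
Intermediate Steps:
sqrt(3822046 - 1112*(443 - 1059)) = sqrt(3822046 - 1112*(-616)) = sqrt(3822046 + 684992) = sqrt(4507038) = 3*sqrt(500782)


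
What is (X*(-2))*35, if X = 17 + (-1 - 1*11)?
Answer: -350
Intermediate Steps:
X = 5 (X = 17 + (-1 - 11) = 17 - 12 = 5)
(X*(-2))*35 = (5*(-2))*35 = -10*35 = -350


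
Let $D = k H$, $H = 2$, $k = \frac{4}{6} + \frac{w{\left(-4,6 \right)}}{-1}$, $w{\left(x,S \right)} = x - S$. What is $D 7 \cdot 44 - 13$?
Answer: $\frac{19673}{3} \approx 6557.7$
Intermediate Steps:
$k = \frac{32}{3}$ ($k = \frac{4}{6} + \frac{-4 - 6}{-1} = 4 \cdot \frac{1}{6} + \left(-4 - 6\right) \left(-1\right) = \frac{2}{3} - -10 = \frac{2}{3} + 10 = \frac{32}{3} \approx 10.667$)
$D = \frac{64}{3}$ ($D = \frac{32}{3} \cdot 2 = \frac{64}{3} \approx 21.333$)
$D 7 \cdot 44 - 13 = \frac{64}{3} \cdot 7 \cdot 44 - 13 = \frac{448}{3} \cdot 44 - 13 = \frac{19712}{3} - 13 = \frac{19673}{3}$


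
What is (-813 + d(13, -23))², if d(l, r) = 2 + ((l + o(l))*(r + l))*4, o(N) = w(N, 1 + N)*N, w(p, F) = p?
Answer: 65464281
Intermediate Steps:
o(N) = N² (o(N) = N*N = N²)
d(l, r) = 2 + 4*(l + r)*(l + l²) (d(l, r) = 2 + ((l + l²)*(r + l))*4 = 2 + ((l + l²)*(l + r))*4 = 2 + ((l + r)*(l + l²))*4 = 2 + 4*(l + r)*(l + l²))
(-813 + d(13, -23))² = (-813 + (2 + 4*13² + 4*13³ + 4*13*(-23) + 4*(-23)*13²))² = (-813 + (2 + 4*169 + 4*2197 - 1196 + 4*(-23)*169))² = (-813 + (2 + 676 + 8788 - 1196 - 15548))² = (-813 - 7278)² = (-8091)² = 65464281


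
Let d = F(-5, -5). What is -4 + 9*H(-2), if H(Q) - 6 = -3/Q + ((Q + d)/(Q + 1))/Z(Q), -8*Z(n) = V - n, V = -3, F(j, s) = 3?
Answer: -17/2 ≈ -8.5000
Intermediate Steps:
d = 3
Z(n) = 3/8 + n/8 (Z(n) = -(-3 - n)/8 = 3/8 + n/8)
H(Q) = 6 - 3/Q + (3 + Q)/((1 + Q)*(3/8 + Q/8)) (H(Q) = 6 + (-3/Q + ((Q + 3)/(Q + 1))/(3/8 + Q/8)) = 6 + (-3/Q + ((3 + Q)/(1 + Q))/(3/8 + Q/8)) = 6 + (-3/Q + (3 + Q)/((1 + Q)*(3/8 + Q/8))) = 6 - 3/Q + (3 + Q)/((1 + Q)*(3/8 + Q/8)))
-4 + 9*H(-2) = -4 + 9*((-3 + 6*(-2)² + 11*(-2))/((-2)*(1 - 2))) = -4 + 9*(-½*(-3 + 6*4 - 22)/(-1)) = -4 + 9*(-½*(-1)*(-3 + 24 - 22)) = -4 + 9*(-½*(-1)*(-1)) = -4 + 9*(-½) = -4 - 9/2 = -17/2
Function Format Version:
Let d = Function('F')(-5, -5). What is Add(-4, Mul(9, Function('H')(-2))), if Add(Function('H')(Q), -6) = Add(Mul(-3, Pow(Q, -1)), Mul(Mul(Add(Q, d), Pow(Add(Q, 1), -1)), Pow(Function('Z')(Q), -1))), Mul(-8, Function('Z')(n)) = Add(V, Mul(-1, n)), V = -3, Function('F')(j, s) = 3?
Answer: Rational(-17, 2) ≈ -8.5000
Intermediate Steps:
d = 3
Function('Z')(n) = Add(Rational(3, 8), Mul(Rational(1, 8), n)) (Function('Z')(n) = Mul(Rational(-1, 8), Add(-3, Mul(-1, n))) = Add(Rational(3, 8), Mul(Rational(1, 8), n)))
Function('H')(Q) = Add(6, Mul(-3, Pow(Q, -1)), Mul(Pow(Add(1, Q), -1), Pow(Add(Rational(3, 8), Mul(Rational(1, 8), Q)), -1), Add(3, Q))) (Function('H')(Q) = Add(6, Add(Mul(-3, Pow(Q, -1)), Mul(Mul(Add(Q, 3), Pow(Add(Q, 1), -1)), Pow(Add(Rational(3, 8), Mul(Rational(1, 8), Q)), -1)))) = Add(6, Add(Mul(-3, Pow(Q, -1)), Mul(Mul(Add(3, Q), Pow(Add(1, Q), -1)), Pow(Add(Rational(3, 8), Mul(Rational(1, 8), Q)), -1)))) = Add(6, Add(Mul(-3, Pow(Q, -1)), Mul(Mul(Pow(Add(1, Q), -1), Add(3, Q)), Pow(Add(Rational(3, 8), Mul(Rational(1, 8), Q)), -1)))) = Add(6, Add(Mul(-3, Pow(Q, -1)), Mul(Pow(Add(1, Q), -1), Pow(Add(Rational(3, 8), Mul(Rational(1, 8), Q)), -1), Add(3, Q)))) = Add(6, Mul(-3, Pow(Q, -1)), Mul(Pow(Add(1, Q), -1), Pow(Add(Rational(3, 8), Mul(Rational(1, 8), Q)), -1), Add(3, Q))))
Add(-4, Mul(9, Function('H')(-2))) = Add(-4, Mul(9, Mul(Pow(-2, -1), Pow(Add(1, -2), -1), Add(-3, Mul(6, Pow(-2, 2)), Mul(11, -2))))) = Add(-4, Mul(9, Mul(Rational(-1, 2), Pow(-1, -1), Add(-3, Mul(6, 4), -22)))) = Add(-4, Mul(9, Mul(Rational(-1, 2), -1, Add(-3, 24, -22)))) = Add(-4, Mul(9, Mul(Rational(-1, 2), -1, -1))) = Add(-4, Mul(9, Rational(-1, 2))) = Add(-4, Rational(-9, 2)) = Rational(-17, 2)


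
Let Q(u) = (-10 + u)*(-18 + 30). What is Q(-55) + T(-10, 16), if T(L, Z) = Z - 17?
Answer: -781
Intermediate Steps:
T(L, Z) = -17 + Z
Q(u) = -120 + 12*u (Q(u) = (-10 + u)*12 = -120 + 12*u)
Q(-55) + T(-10, 16) = (-120 + 12*(-55)) + (-17 + 16) = (-120 - 660) - 1 = -780 - 1 = -781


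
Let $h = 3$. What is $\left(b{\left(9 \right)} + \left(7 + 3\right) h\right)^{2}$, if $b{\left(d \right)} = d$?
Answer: $1521$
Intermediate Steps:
$\left(b{\left(9 \right)} + \left(7 + 3\right) h\right)^{2} = \left(9 + \left(7 + 3\right) 3\right)^{2} = \left(9 + 10 \cdot 3\right)^{2} = \left(9 + 30\right)^{2} = 39^{2} = 1521$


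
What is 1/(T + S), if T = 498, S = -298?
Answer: 1/200 ≈ 0.0050000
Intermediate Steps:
1/(T + S) = 1/(498 - 298) = 1/200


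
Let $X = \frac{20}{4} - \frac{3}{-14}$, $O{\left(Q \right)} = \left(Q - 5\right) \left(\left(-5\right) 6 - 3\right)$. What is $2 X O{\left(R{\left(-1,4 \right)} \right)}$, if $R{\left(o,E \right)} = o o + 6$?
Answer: $- \frac{4818}{7} \approx -688.29$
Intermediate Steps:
$R{\left(o,E \right)} = 6 + o^{2}$ ($R{\left(o,E \right)} = o^{2} + 6 = 6 + o^{2}$)
$O{\left(Q \right)} = 165 - 33 Q$ ($O{\left(Q \right)} = \left(-5 + Q\right) \left(-30 - 3\right) = \left(-5 + Q\right) \left(-33\right) = 165 - 33 Q$)
$X = \frac{73}{14}$ ($X = 20 \cdot \frac{1}{4} - - \frac{3}{14} = 5 + \frac{3}{14} = \frac{73}{14} \approx 5.2143$)
$2 X O{\left(R{\left(-1,4 \right)} \right)} = 2 \cdot \frac{73}{14} \left(165 - 33 \left(6 + \left(-1\right)^{2}\right)\right) = \frac{73 \left(165 - 33 \left(6 + 1\right)\right)}{7} = \frac{73 \left(165 - 231\right)}{7} = \frac{73}{7} \left(-66\right) = - \frac{4818}{7}$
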